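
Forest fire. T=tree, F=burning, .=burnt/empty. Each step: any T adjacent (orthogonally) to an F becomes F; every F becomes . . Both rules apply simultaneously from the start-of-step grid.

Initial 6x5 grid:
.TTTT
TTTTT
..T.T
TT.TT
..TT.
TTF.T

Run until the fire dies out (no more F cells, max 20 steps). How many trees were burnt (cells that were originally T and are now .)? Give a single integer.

Step 1: +2 fires, +1 burnt (F count now 2)
Step 2: +2 fires, +2 burnt (F count now 2)
Step 3: +1 fires, +2 burnt (F count now 1)
Step 4: +1 fires, +1 burnt (F count now 1)
Step 5: +1 fires, +1 burnt (F count now 1)
Step 6: +1 fires, +1 burnt (F count now 1)
Step 7: +2 fires, +1 burnt (F count now 2)
Step 8: +2 fires, +2 burnt (F count now 2)
Step 9: +3 fires, +2 burnt (F count now 3)
Step 10: +2 fires, +3 burnt (F count now 2)
Step 11: +0 fires, +2 burnt (F count now 0)
Fire out after step 11
Initially T: 20, now '.': 27
Total burnt (originally-T cells now '.'): 17

Answer: 17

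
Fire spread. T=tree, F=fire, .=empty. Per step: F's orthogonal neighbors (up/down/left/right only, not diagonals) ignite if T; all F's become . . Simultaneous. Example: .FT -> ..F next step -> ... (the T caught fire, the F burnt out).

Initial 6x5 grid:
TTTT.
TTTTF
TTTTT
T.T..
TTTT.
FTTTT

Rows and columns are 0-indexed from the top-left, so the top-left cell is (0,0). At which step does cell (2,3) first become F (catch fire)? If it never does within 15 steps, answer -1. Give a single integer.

Step 1: cell (2,3)='T' (+4 fires, +2 burnt)
Step 2: cell (2,3)='F' (+6 fires, +4 burnt)
  -> target ignites at step 2
Step 3: cell (2,3)='.' (+6 fires, +6 burnt)
Step 4: cell (2,3)='.' (+6 fires, +6 burnt)
Step 5: cell (2,3)='.' (+1 fires, +6 burnt)
Step 6: cell (2,3)='.' (+0 fires, +1 burnt)
  fire out at step 6

2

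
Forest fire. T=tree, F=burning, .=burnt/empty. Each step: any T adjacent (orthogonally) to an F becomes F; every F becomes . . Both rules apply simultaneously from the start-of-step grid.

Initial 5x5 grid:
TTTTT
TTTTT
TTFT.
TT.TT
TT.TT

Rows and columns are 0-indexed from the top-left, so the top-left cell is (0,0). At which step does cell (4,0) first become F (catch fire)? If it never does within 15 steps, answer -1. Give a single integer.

Step 1: cell (4,0)='T' (+3 fires, +1 burnt)
Step 2: cell (4,0)='T' (+6 fires, +3 burnt)
Step 3: cell (4,0)='T' (+8 fires, +6 burnt)
Step 4: cell (4,0)='F' (+4 fires, +8 burnt)
  -> target ignites at step 4
Step 5: cell (4,0)='.' (+0 fires, +4 burnt)
  fire out at step 5

4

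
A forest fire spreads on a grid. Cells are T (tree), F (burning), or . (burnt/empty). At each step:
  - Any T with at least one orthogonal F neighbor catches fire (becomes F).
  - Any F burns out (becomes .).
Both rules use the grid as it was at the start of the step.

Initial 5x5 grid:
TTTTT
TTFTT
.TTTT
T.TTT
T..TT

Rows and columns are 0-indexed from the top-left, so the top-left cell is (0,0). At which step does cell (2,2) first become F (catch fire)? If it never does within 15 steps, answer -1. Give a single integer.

Step 1: cell (2,2)='F' (+4 fires, +1 burnt)
  -> target ignites at step 1
Step 2: cell (2,2)='.' (+7 fires, +4 burnt)
Step 3: cell (2,2)='.' (+4 fires, +7 burnt)
Step 4: cell (2,2)='.' (+2 fires, +4 burnt)
Step 5: cell (2,2)='.' (+1 fires, +2 burnt)
Step 6: cell (2,2)='.' (+0 fires, +1 burnt)
  fire out at step 6

1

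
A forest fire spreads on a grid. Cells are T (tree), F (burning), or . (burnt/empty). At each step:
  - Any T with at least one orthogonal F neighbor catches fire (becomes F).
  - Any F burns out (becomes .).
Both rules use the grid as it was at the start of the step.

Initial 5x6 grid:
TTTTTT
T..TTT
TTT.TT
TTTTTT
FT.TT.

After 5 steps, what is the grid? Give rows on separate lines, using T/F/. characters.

Step 1: 2 trees catch fire, 1 burn out
  TTTTTT
  T..TTT
  TTT.TT
  FTTTTT
  .F.TT.
Step 2: 2 trees catch fire, 2 burn out
  TTTTTT
  T..TTT
  FTT.TT
  .FTTTT
  ...TT.
Step 3: 3 trees catch fire, 2 burn out
  TTTTTT
  F..TTT
  .FT.TT
  ..FTTT
  ...TT.
Step 4: 3 trees catch fire, 3 burn out
  FTTTTT
  ...TTT
  ..F.TT
  ...FTT
  ...TT.
Step 5: 3 trees catch fire, 3 burn out
  .FTTTT
  ...TTT
  ....TT
  ....FT
  ...FT.

.FTTTT
...TTT
....TT
....FT
...FT.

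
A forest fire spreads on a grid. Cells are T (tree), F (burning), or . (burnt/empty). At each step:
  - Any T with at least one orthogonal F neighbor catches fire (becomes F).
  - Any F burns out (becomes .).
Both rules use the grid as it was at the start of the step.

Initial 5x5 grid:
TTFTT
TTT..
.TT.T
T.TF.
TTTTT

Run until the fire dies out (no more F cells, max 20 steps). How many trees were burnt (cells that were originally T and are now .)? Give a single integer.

Answer: 16

Derivation:
Step 1: +5 fires, +2 burnt (F count now 5)
Step 2: +6 fires, +5 burnt (F count now 6)
Step 3: +3 fires, +6 burnt (F count now 3)
Step 4: +1 fires, +3 burnt (F count now 1)
Step 5: +1 fires, +1 burnt (F count now 1)
Step 6: +0 fires, +1 burnt (F count now 0)
Fire out after step 6
Initially T: 17, now '.': 24
Total burnt (originally-T cells now '.'): 16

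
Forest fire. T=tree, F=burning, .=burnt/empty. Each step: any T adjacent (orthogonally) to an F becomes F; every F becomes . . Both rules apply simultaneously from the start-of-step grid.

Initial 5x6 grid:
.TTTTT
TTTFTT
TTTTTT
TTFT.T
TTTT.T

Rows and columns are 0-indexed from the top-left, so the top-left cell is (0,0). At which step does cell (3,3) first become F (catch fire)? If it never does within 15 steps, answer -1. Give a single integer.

Step 1: cell (3,3)='F' (+8 fires, +2 burnt)
  -> target ignites at step 1
Step 2: cell (3,3)='.' (+9 fires, +8 burnt)
Step 3: cell (3,3)='.' (+6 fires, +9 burnt)
Step 4: cell (3,3)='.' (+1 fires, +6 burnt)
Step 5: cell (3,3)='.' (+1 fires, +1 burnt)
Step 6: cell (3,3)='.' (+0 fires, +1 burnt)
  fire out at step 6

1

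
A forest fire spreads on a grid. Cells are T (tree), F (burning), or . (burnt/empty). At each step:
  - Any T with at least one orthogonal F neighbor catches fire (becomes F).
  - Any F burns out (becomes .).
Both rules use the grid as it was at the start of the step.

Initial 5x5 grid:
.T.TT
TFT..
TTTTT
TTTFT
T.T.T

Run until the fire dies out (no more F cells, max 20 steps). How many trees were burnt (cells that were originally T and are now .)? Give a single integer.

Answer: 15

Derivation:
Step 1: +7 fires, +2 burnt (F count now 7)
Step 2: +6 fires, +7 burnt (F count now 6)
Step 3: +1 fires, +6 burnt (F count now 1)
Step 4: +1 fires, +1 burnt (F count now 1)
Step 5: +0 fires, +1 burnt (F count now 0)
Fire out after step 5
Initially T: 17, now '.': 23
Total burnt (originally-T cells now '.'): 15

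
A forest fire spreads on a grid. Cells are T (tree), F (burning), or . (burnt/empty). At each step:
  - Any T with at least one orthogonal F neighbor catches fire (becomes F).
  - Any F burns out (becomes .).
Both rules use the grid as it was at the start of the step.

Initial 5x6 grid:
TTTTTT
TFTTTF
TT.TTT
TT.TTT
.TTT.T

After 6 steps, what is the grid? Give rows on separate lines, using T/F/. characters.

Step 1: 7 trees catch fire, 2 burn out
  TFTTTF
  F.FTF.
  TF.TTF
  TT.TTT
  .TTT.T
Step 2: 8 trees catch fire, 7 burn out
  F.FTF.
  ...F..
  F..TF.
  TF.TTF
  .TTT.T
Step 3: 6 trees catch fire, 8 burn out
  ...F..
  ......
  ...F..
  F..TF.
  .FTT.F
Step 4: 2 trees catch fire, 6 burn out
  ......
  ......
  ......
  ...F..
  ..FT..
Step 5: 1 trees catch fire, 2 burn out
  ......
  ......
  ......
  ......
  ...F..
Step 6: 0 trees catch fire, 1 burn out
  ......
  ......
  ......
  ......
  ......

......
......
......
......
......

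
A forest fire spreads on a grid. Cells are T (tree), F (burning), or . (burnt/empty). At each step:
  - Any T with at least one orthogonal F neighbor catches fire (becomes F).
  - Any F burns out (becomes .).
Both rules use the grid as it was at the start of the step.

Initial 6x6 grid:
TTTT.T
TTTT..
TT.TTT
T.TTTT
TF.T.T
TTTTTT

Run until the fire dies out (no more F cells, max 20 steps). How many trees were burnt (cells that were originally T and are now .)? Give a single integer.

Answer: 27

Derivation:
Step 1: +2 fires, +1 burnt (F count now 2)
Step 2: +3 fires, +2 burnt (F count now 3)
Step 3: +2 fires, +3 burnt (F count now 2)
Step 4: +4 fires, +2 burnt (F count now 4)
Step 5: +4 fires, +4 burnt (F count now 4)
Step 6: +6 fires, +4 burnt (F count now 6)
Step 7: +4 fires, +6 burnt (F count now 4)
Step 8: +2 fires, +4 burnt (F count now 2)
Step 9: +0 fires, +2 burnt (F count now 0)
Fire out after step 9
Initially T: 28, now '.': 35
Total burnt (originally-T cells now '.'): 27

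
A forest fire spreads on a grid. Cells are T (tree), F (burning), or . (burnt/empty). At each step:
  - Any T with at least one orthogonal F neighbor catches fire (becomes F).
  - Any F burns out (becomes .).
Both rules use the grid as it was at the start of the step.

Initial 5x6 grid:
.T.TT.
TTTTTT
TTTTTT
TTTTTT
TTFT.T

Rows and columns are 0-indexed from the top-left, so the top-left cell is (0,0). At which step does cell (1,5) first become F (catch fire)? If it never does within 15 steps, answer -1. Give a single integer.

Step 1: cell (1,5)='T' (+3 fires, +1 burnt)
Step 2: cell (1,5)='T' (+4 fires, +3 burnt)
Step 3: cell (1,5)='T' (+5 fires, +4 burnt)
Step 4: cell (1,5)='T' (+5 fires, +5 burnt)
Step 5: cell (1,5)='T' (+6 fires, +5 burnt)
Step 6: cell (1,5)='F' (+2 fires, +6 burnt)
  -> target ignites at step 6
Step 7: cell (1,5)='.' (+0 fires, +2 burnt)
  fire out at step 7

6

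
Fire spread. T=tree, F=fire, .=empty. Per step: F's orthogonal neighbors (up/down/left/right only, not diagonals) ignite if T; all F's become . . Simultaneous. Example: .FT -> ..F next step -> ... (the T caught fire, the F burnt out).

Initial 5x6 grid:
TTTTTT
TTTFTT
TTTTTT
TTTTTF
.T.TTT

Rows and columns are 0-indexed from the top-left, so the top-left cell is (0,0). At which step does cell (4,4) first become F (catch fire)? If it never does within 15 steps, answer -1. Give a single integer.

Step 1: cell (4,4)='T' (+7 fires, +2 burnt)
Step 2: cell (4,4)='F' (+8 fires, +7 burnt)
  -> target ignites at step 2
Step 3: cell (4,4)='.' (+6 fires, +8 burnt)
Step 4: cell (4,4)='.' (+3 fires, +6 burnt)
Step 5: cell (4,4)='.' (+2 fires, +3 burnt)
Step 6: cell (4,4)='.' (+0 fires, +2 burnt)
  fire out at step 6

2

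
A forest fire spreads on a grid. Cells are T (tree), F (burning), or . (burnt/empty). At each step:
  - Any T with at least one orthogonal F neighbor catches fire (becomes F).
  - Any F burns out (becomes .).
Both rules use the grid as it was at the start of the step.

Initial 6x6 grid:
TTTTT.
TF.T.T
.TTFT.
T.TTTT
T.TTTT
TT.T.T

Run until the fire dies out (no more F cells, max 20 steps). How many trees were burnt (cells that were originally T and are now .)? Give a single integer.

Answer: 20

Derivation:
Step 1: +7 fires, +2 burnt (F count now 7)
Step 2: +6 fires, +7 burnt (F count now 6)
Step 3: +5 fires, +6 burnt (F count now 5)
Step 4: +1 fires, +5 burnt (F count now 1)
Step 5: +1 fires, +1 burnt (F count now 1)
Step 6: +0 fires, +1 burnt (F count now 0)
Fire out after step 6
Initially T: 25, now '.': 31
Total burnt (originally-T cells now '.'): 20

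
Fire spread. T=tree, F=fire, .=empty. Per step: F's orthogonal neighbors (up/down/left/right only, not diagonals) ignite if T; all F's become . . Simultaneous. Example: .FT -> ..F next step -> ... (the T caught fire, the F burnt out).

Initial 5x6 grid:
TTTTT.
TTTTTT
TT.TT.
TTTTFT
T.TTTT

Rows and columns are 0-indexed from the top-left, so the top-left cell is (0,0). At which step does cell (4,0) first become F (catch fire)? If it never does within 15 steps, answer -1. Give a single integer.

Step 1: cell (4,0)='T' (+4 fires, +1 burnt)
Step 2: cell (4,0)='T' (+5 fires, +4 burnt)
Step 3: cell (4,0)='T' (+5 fires, +5 burnt)
Step 4: cell (4,0)='T' (+4 fires, +5 burnt)
Step 5: cell (4,0)='F' (+4 fires, +4 burnt)
  -> target ignites at step 5
Step 6: cell (4,0)='.' (+2 fires, +4 burnt)
Step 7: cell (4,0)='.' (+1 fires, +2 burnt)
Step 8: cell (4,0)='.' (+0 fires, +1 burnt)
  fire out at step 8

5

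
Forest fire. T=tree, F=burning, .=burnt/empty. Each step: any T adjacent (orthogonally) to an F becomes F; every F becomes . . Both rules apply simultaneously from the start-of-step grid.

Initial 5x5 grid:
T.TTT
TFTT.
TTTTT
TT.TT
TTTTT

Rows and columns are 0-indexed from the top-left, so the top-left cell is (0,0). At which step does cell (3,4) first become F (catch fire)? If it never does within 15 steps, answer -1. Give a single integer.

Step 1: cell (3,4)='T' (+3 fires, +1 burnt)
Step 2: cell (3,4)='T' (+6 fires, +3 burnt)
Step 3: cell (3,4)='T' (+4 fires, +6 burnt)
Step 4: cell (3,4)='T' (+5 fires, +4 burnt)
Step 5: cell (3,4)='F' (+2 fires, +5 burnt)
  -> target ignites at step 5
Step 6: cell (3,4)='.' (+1 fires, +2 burnt)
Step 7: cell (3,4)='.' (+0 fires, +1 burnt)
  fire out at step 7

5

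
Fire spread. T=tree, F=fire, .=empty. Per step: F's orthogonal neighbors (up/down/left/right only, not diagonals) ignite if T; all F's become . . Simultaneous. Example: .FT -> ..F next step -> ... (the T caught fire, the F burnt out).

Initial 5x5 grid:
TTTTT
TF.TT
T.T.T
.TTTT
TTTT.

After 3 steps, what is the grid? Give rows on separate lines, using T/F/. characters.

Step 1: 2 trees catch fire, 1 burn out
  TFTTT
  F..TT
  T.T.T
  .TTTT
  TTTT.
Step 2: 3 trees catch fire, 2 burn out
  F.FTT
  ...TT
  F.T.T
  .TTTT
  TTTT.
Step 3: 1 trees catch fire, 3 burn out
  ...FT
  ...TT
  ..T.T
  .TTTT
  TTTT.

...FT
...TT
..T.T
.TTTT
TTTT.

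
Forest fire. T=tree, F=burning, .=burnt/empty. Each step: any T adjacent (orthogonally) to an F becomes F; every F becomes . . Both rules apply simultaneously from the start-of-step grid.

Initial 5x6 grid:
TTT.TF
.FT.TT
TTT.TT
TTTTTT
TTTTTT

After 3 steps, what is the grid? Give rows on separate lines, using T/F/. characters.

Step 1: 5 trees catch fire, 2 burn out
  TFT.F.
  ..F.TF
  TFT.TT
  TTTTTT
  TTTTTT
Step 2: 7 trees catch fire, 5 burn out
  F.F...
  ....F.
  F.F.TF
  TFTTTT
  TTTTTT
Step 3: 5 trees catch fire, 7 burn out
  ......
  ......
  ....F.
  F.FTTF
  TFTTTT

......
......
....F.
F.FTTF
TFTTTT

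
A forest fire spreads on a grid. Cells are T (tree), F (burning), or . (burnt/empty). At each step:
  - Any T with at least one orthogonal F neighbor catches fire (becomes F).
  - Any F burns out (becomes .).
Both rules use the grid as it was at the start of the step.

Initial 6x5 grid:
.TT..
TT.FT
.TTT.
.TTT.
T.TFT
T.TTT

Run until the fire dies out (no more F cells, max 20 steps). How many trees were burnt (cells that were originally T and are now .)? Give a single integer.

Answer: 16

Derivation:
Step 1: +6 fires, +2 burnt (F count now 6)
Step 2: +4 fires, +6 burnt (F count now 4)
Step 3: +2 fires, +4 burnt (F count now 2)
Step 4: +1 fires, +2 burnt (F count now 1)
Step 5: +2 fires, +1 burnt (F count now 2)
Step 6: +1 fires, +2 burnt (F count now 1)
Step 7: +0 fires, +1 burnt (F count now 0)
Fire out after step 7
Initially T: 18, now '.': 28
Total burnt (originally-T cells now '.'): 16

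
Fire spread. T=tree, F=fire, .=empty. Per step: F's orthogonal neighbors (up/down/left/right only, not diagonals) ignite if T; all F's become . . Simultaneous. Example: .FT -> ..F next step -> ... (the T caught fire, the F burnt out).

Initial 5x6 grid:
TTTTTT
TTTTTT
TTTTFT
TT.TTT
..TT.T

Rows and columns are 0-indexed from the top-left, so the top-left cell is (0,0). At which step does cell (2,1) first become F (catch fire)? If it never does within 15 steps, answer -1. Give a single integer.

Step 1: cell (2,1)='T' (+4 fires, +1 burnt)
Step 2: cell (2,1)='T' (+6 fires, +4 burnt)
Step 3: cell (2,1)='F' (+6 fires, +6 burnt)
  -> target ignites at step 3
Step 4: cell (2,1)='.' (+5 fires, +6 burnt)
Step 5: cell (2,1)='.' (+3 fires, +5 burnt)
Step 6: cell (2,1)='.' (+1 fires, +3 burnt)
Step 7: cell (2,1)='.' (+0 fires, +1 burnt)
  fire out at step 7

3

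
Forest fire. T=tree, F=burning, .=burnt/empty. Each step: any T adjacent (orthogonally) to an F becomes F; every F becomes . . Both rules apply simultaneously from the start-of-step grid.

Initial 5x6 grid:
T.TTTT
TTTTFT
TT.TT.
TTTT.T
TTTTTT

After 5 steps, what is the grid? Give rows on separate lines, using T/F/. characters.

Step 1: 4 trees catch fire, 1 burn out
  T.TTFT
  TTTF.F
  TT.TF.
  TTTT.T
  TTTTTT
Step 2: 4 trees catch fire, 4 burn out
  T.TF.F
  TTF...
  TT.F..
  TTTT.T
  TTTTTT
Step 3: 3 trees catch fire, 4 burn out
  T.F...
  TF....
  TT....
  TTTF.T
  TTTTTT
Step 4: 4 trees catch fire, 3 burn out
  T.....
  F.....
  TF....
  TTF..T
  TTTFTT
Step 5: 5 trees catch fire, 4 burn out
  F.....
  ......
  F.....
  TF...T
  TTF.FT

F.....
......
F.....
TF...T
TTF.FT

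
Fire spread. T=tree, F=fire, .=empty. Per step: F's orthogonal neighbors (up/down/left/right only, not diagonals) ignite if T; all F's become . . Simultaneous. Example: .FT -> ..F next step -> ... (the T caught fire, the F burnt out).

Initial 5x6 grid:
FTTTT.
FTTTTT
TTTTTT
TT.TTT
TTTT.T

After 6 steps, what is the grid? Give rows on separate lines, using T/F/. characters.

Step 1: 3 trees catch fire, 2 burn out
  .FTTT.
  .FTTTT
  FTTTTT
  TT.TTT
  TTTT.T
Step 2: 4 trees catch fire, 3 burn out
  ..FTT.
  ..FTTT
  .FTTTT
  FT.TTT
  TTTT.T
Step 3: 5 trees catch fire, 4 burn out
  ...FT.
  ...FTT
  ..FTTT
  .F.TTT
  FTTT.T
Step 4: 4 trees catch fire, 5 burn out
  ....F.
  ....FT
  ...FTT
  ...TTT
  .FTT.T
Step 5: 4 trees catch fire, 4 burn out
  ......
  .....F
  ....FT
  ...FTT
  ..FT.T
Step 6: 3 trees catch fire, 4 burn out
  ......
  ......
  .....F
  ....FT
  ...F.T

......
......
.....F
....FT
...F.T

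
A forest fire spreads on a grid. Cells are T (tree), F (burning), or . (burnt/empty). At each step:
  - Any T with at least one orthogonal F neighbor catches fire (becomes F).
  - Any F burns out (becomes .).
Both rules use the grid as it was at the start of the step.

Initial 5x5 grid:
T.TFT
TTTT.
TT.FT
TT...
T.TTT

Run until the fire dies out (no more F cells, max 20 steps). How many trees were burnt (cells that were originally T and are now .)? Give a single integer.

Answer: 13

Derivation:
Step 1: +4 fires, +2 burnt (F count now 4)
Step 2: +1 fires, +4 burnt (F count now 1)
Step 3: +1 fires, +1 burnt (F count now 1)
Step 4: +2 fires, +1 burnt (F count now 2)
Step 5: +3 fires, +2 burnt (F count now 3)
Step 6: +1 fires, +3 burnt (F count now 1)
Step 7: +1 fires, +1 burnt (F count now 1)
Step 8: +0 fires, +1 burnt (F count now 0)
Fire out after step 8
Initially T: 16, now '.': 22
Total burnt (originally-T cells now '.'): 13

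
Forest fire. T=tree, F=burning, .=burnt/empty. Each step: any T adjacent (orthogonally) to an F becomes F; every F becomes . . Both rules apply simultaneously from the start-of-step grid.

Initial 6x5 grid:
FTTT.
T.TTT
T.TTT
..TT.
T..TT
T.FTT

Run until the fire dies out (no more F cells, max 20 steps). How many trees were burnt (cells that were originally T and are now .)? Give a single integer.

Answer: 17

Derivation:
Step 1: +3 fires, +2 burnt (F count now 3)
Step 2: +4 fires, +3 burnt (F count now 4)
Step 3: +4 fires, +4 burnt (F count now 4)
Step 4: +4 fires, +4 burnt (F count now 4)
Step 5: +2 fires, +4 burnt (F count now 2)
Step 6: +0 fires, +2 burnt (F count now 0)
Fire out after step 6
Initially T: 19, now '.': 28
Total burnt (originally-T cells now '.'): 17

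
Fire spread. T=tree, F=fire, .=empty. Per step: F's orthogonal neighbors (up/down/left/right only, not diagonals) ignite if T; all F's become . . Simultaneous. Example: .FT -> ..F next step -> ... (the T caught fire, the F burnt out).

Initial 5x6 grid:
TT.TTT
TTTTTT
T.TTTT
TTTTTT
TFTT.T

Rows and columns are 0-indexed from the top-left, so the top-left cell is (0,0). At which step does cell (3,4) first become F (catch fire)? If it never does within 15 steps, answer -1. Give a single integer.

Step 1: cell (3,4)='T' (+3 fires, +1 burnt)
Step 2: cell (3,4)='T' (+3 fires, +3 burnt)
Step 3: cell (3,4)='T' (+3 fires, +3 burnt)
Step 4: cell (3,4)='F' (+4 fires, +3 burnt)
  -> target ignites at step 4
Step 5: cell (3,4)='.' (+5 fires, +4 burnt)
Step 6: cell (3,4)='.' (+5 fires, +5 burnt)
Step 7: cell (3,4)='.' (+2 fires, +5 burnt)
Step 8: cell (3,4)='.' (+1 fires, +2 burnt)
Step 9: cell (3,4)='.' (+0 fires, +1 burnt)
  fire out at step 9

4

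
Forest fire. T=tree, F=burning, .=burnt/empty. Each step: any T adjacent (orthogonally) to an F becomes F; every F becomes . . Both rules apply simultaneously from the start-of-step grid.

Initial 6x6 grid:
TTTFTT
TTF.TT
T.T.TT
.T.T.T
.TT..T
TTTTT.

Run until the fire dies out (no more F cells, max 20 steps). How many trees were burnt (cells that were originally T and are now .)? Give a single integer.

Step 1: +4 fires, +2 burnt (F count now 4)
Step 2: +4 fires, +4 burnt (F count now 4)
Step 3: +4 fires, +4 burnt (F count now 4)
Step 4: +1 fires, +4 burnt (F count now 1)
Step 5: +1 fires, +1 burnt (F count now 1)
Step 6: +1 fires, +1 burnt (F count now 1)
Step 7: +0 fires, +1 burnt (F count now 0)
Fire out after step 7
Initially T: 24, now '.': 27
Total burnt (originally-T cells now '.'): 15

Answer: 15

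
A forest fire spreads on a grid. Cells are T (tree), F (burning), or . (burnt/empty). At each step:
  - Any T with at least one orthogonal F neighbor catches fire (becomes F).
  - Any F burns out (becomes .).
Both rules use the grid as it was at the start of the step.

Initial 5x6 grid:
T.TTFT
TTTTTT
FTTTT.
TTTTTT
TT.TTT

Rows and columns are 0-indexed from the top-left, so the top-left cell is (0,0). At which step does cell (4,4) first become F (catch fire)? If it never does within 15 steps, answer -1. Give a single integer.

Step 1: cell (4,4)='T' (+6 fires, +2 burnt)
Step 2: cell (4,4)='T' (+9 fires, +6 burnt)
Step 3: cell (4,4)='T' (+5 fires, +9 burnt)
Step 4: cell (4,4)='F' (+3 fires, +5 burnt)
  -> target ignites at step 4
Step 5: cell (4,4)='.' (+2 fires, +3 burnt)
Step 6: cell (4,4)='.' (+0 fires, +2 burnt)
  fire out at step 6

4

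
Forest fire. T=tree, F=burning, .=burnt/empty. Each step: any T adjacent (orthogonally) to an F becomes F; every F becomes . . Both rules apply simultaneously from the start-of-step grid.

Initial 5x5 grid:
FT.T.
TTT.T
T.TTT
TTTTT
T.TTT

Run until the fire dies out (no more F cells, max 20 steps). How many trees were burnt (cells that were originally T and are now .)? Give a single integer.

Step 1: +2 fires, +1 burnt (F count now 2)
Step 2: +2 fires, +2 burnt (F count now 2)
Step 3: +2 fires, +2 burnt (F count now 2)
Step 4: +3 fires, +2 burnt (F count now 3)
Step 5: +2 fires, +3 burnt (F count now 2)
Step 6: +3 fires, +2 burnt (F count now 3)
Step 7: +3 fires, +3 burnt (F count now 3)
Step 8: +1 fires, +3 burnt (F count now 1)
Step 9: +0 fires, +1 burnt (F count now 0)
Fire out after step 9
Initially T: 19, now '.': 24
Total burnt (originally-T cells now '.'): 18

Answer: 18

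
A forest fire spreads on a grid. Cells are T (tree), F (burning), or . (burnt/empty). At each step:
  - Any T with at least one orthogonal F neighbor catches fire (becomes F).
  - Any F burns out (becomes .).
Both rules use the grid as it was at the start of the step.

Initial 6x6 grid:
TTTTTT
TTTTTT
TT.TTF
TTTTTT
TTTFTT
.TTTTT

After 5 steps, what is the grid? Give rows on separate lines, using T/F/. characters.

Step 1: 7 trees catch fire, 2 burn out
  TTTTTT
  TTTTTF
  TT.TF.
  TTTFTF
  TTF.FT
  .TTFTT
Step 2: 9 trees catch fire, 7 burn out
  TTTTTF
  TTTTF.
  TT.F..
  TTF.F.
  TF...F
  .TF.FT
Step 3: 6 trees catch fire, 9 burn out
  TTTTF.
  TTTF..
  TT....
  TF....
  F.....
  .F...F
Step 4: 4 trees catch fire, 6 burn out
  TTTF..
  TTF...
  TF....
  F.....
  ......
  ......
Step 5: 3 trees catch fire, 4 burn out
  TTF...
  TF....
  F.....
  ......
  ......
  ......

TTF...
TF....
F.....
......
......
......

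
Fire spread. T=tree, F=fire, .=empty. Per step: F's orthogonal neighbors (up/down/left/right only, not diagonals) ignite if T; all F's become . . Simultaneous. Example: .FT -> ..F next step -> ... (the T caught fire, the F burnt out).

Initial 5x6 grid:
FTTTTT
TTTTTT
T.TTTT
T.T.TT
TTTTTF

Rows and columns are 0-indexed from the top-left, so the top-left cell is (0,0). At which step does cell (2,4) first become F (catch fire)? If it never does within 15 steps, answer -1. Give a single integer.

Step 1: cell (2,4)='T' (+4 fires, +2 burnt)
Step 2: cell (2,4)='T' (+6 fires, +4 burnt)
Step 3: cell (2,4)='F' (+6 fires, +6 burnt)
  -> target ignites at step 3
Step 4: cell (2,4)='.' (+9 fires, +6 burnt)
Step 5: cell (2,4)='.' (+0 fires, +9 burnt)
  fire out at step 5

3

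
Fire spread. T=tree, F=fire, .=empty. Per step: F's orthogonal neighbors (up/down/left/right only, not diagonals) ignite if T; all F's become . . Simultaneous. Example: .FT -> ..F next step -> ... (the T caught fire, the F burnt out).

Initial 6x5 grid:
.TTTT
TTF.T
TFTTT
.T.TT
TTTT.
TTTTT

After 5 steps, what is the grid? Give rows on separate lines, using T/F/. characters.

Step 1: 5 trees catch fire, 2 burn out
  .TFTT
  TF..T
  F.FTT
  .F.TT
  TTTT.
  TTTTT
Step 2: 5 trees catch fire, 5 burn out
  .F.FT
  F...T
  ...FT
  ...TT
  TFTT.
  TTTTT
Step 3: 6 trees catch fire, 5 burn out
  ....F
  ....T
  ....F
  ...FT
  F.FT.
  TFTTT
Step 4: 5 trees catch fire, 6 burn out
  .....
  ....F
  .....
  ....F
  ...F.
  F.FTT
Step 5: 1 trees catch fire, 5 burn out
  .....
  .....
  .....
  .....
  .....
  ...FT

.....
.....
.....
.....
.....
...FT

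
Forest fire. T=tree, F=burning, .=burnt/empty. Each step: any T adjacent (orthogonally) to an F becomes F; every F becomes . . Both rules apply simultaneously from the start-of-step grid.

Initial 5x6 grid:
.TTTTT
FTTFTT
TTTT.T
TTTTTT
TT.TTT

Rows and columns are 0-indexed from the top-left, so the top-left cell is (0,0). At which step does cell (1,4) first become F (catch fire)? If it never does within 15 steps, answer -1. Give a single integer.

Step 1: cell (1,4)='F' (+6 fires, +2 burnt)
  -> target ignites at step 1
Step 2: cell (1,4)='.' (+8 fires, +6 burnt)
Step 3: cell (1,4)='.' (+7 fires, +8 burnt)
Step 4: cell (1,4)='.' (+3 fires, +7 burnt)
Step 5: cell (1,4)='.' (+1 fires, +3 burnt)
Step 6: cell (1,4)='.' (+0 fires, +1 burnt)
  fire out at step 6

1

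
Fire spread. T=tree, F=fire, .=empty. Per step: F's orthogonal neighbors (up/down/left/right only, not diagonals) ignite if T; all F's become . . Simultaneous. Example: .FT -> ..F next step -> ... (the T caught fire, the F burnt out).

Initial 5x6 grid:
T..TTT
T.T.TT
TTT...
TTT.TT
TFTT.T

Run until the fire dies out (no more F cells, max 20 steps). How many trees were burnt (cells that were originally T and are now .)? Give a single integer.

Answer: 12

Derivation:
Step 1: +3 fires, +1 burnt (F count now 3)
Step 2: +4 fires, +3 burnt (F count now 4)
Step 3: +2 fires, +4 burnt (F count now 2)
Step 4: +2 fires, +2 burnt (F count now 2)
Step 5: +1 fires, +2 burnt (F count now 1)
Step 6: +0 fires, +1 burnt (F count now 0)
Fire out after step 6
Initially T: 20, now '.': 22
Total burnt (originally-T cells now '.'): 12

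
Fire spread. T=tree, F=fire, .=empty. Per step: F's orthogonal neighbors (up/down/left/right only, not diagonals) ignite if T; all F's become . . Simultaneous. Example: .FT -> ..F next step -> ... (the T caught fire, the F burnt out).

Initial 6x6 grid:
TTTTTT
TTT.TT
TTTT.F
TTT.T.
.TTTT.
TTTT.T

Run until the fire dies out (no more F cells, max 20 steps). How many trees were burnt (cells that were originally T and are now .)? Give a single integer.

Answer: 27

Derivation:
Step 1: +1 fires, +1 burnt (F count now 1)
Step 2: +2 fires, +1 burnt (F count now 2)
Step 3: +1 fires, +2 burnt (F count now 1)
Step 4: +1 fires, +1 burnt (F count now 1)
Step 5: +1 fires, +1 burnt (F count now 1)
Step 6: +2 fires, +1 burnt (F count now 2)
Step 7: +3 fires, +2 burnt (F count now 3)
Step 8: +4 fires, +3 burnt (F count now 4)
Step 9: +3 fires, +4 burnt (F count now 3)
Step 10: +4 fires, +3 burnt (F count now 4)
Step 11: +3 fires, +4 burnt (F count now 3)
Step 12: +2 fires, +3 burnt (F count now 2)
Step 13: +0 fires, +2 burnt (F count now 0)
Fire out after step 13
Initially T: 28, now '.': 35
Total burnt (originally-T cells now '.'): 27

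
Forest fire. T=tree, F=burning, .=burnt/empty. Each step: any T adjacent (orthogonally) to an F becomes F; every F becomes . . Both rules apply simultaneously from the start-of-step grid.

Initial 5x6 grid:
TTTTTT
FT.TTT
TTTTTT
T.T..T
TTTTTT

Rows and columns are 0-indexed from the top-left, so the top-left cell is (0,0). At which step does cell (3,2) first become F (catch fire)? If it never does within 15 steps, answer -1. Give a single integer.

Step 1: cell (3,2)='T' (+3 fires, +1 burnt)
Step 2: cell (3,2)='T' (+3 fires, +3 burnt)
Step 3: cell (3,2)='T' (+3 fires, +3 burnt)
Step 4: cell (3,2)='F' (+4 fires, +3 burnt)
  -> target ignites at step 4
Step 5: cell (3,2)='.' (+4 fires, +4 burnt)
Step 6: cell (3,2)='.' (+4 fires, +4 burnt)
Step 7: cell (3,2)='.' (+3 fires, +4 burnt)
Step 8: cell (3,2)='.' (+1 fires, +3 burnt)
Step 9: cell (3,2)='.' (+0 fires, +1 burnt)
  fire out at step 9

4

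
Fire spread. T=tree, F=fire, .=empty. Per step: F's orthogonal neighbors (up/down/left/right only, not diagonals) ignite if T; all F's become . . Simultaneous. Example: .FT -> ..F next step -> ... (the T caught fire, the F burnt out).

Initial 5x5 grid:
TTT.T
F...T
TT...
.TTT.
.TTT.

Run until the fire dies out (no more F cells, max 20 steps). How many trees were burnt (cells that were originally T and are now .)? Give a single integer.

Answer: 11

Derivation:
Step 1: +2 fires, +1 burnt (F count now 2)
Step 2: +2 fires, +2 burnt (F count now 2)
Step 3: +2 fires, +2 burnt (F count now 2)
Step 4: +2 fires, +2 burnt (F count now 2)
Step 5: +2 fires, +2 burnt (F count now 2)
Step 6: +1 fires, +2 burnt (F count now 1)
Step 7: +0 fires, +1 burnt (F count now 0)
Fire out after step 7
Initially T: 13, now '.': 23
Total burnt (originally-T cells now '.'): 11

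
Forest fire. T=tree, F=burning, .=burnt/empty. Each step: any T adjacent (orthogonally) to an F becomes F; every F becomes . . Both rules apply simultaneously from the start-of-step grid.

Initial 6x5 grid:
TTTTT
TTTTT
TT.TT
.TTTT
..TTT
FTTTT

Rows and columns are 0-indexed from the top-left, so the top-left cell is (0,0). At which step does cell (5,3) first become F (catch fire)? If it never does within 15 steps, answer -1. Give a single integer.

Step 1: cell (5,3)='T' (+1 fires, +1 burnt)
Step 2: cell (5,3)='T' (+1 fires, +1 burnt)
Step 3: cell (5,3)='F' (+2 fires, +1 burnt)
  -> target ignites at step 3
Step 4: cell (5,3)='.' (+3 fires, +2 burnt)
Step 5: cell (5,3)='.' (+3 fires, +3 burnt)
Step 6: cell (5,3)='.' (+3 fires, +3 burnt)
Step 7: cell (5,3)='.' (+4 fires, +3 burnt)
Step 8: cell (5,3)='.' (+5 fires, +4 burnt)
Step 9: cell (5,3)='.' (+3 fires, +5 burnt)
Step 10: cell (5,3)='.' (+0 fires, +3 burnt)
  fire out at step 10

3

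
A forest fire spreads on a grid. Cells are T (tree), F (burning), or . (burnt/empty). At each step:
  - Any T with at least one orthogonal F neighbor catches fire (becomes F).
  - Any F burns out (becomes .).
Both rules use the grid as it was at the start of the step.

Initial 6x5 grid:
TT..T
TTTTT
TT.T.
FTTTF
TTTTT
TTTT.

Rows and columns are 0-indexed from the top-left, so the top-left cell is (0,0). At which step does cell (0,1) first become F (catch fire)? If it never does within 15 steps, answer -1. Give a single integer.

Step 1: cell (0,1)='T' (+5 fires, +2 burnt)
Step 2: cell (0,1)='T' (+7 fires, +5 burnt)
Step 3: cell (0,1)='T' (+6 fires, +7 burnt)
Step 4: cell (0,1)='F' (+4 fires, +6 burnt)
  -> target ignites at step 4
Step 5: cell (0,1)='.' (+1 fires, +4 burnt)
Step 6: cell (0,1)='.' (+0 fires, +1 burnt)
  fire out at step 6

4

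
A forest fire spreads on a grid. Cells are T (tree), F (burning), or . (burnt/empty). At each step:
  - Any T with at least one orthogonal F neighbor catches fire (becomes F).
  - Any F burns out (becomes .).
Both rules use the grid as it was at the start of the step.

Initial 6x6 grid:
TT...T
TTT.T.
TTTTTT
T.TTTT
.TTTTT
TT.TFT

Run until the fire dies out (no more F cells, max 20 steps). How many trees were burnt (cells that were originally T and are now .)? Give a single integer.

Answer: 26

Derivation:
Step 1: +3 fires, +1 burnt (F count now 3)
Step 2: +3 fires, +3 burnt (F count now 3)
Step 3: +4 fires, +3 burnt (F count now 4)
Step 4: +5 fires, +4 burnt (F count now 5)
Step 5: +2 fires, +5 burnt (F count now 2)
Step 6: +3 fires, +2 burnt (F count now 3)
Step 7: +2 fires, +3 burnt (F count now 2)
Step 8: +3 fires, +2 burnt (F count now 3)
Step 9: +1 fires, +3 burnt (F count now 1)
Step 10: +0 fires, +1 burnt (F count now 0)
Fire out after step 10
Initially T: 27, now '.': 35
Total burnt (originally-T cells now '.'): 26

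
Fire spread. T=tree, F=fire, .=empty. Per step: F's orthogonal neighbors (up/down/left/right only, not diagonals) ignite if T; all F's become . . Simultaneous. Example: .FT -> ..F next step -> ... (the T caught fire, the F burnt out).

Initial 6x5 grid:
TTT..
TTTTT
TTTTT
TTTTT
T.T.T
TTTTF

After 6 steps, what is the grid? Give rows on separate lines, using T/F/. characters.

Step 1: 2 trees catch fire, 1 burn out
  TTT..
  TTTTT
  TTTTT
  TTTTT
  T.T.F
  TTTF.
Step 2: 2 trees catch fire, 2 burn out
  TTT..
  TTTTT
  TTTTT
  TTTTF
  T.T..
  TTF..
Step 3: 4 trees catch fire, 2 burn out
  TTT..
  TTTTT
  TTTTF
  TTTF.
  T.F..
  TF...
Step 4: 4 trees catch fire, 4 burn out
  TTT..
  TTTTF
  TTTF.
  TTF..
  T....
  F....
Step 5: 4 trees catch fire, 4 burn out
  TTT..
  TTTF.
  TTF..
  TF...
  F....
  .....
Step 6: 3 trees catch fire, 4 burn out
  TTT..
  TTF..
  TF...
  F....
  .....
  .....

TTT..
TTF..
TF...
F....
.....
.....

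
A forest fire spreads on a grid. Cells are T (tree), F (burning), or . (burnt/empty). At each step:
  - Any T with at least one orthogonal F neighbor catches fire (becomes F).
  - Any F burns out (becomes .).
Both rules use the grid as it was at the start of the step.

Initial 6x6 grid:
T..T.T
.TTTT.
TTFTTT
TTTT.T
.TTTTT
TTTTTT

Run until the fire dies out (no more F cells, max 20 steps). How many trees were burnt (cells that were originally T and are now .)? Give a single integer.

Answer: 26

Derivation:
Step 1: +4 fires, +1 burnt (F count now 4)
Step 2: +7 fires, +4 burnt (F count now 7)
Step 3: +7 fires, +7 burnt (F count now 7)
Step 4: +4 fires, +7 burnt (F count now 4)
Step 5: +3 fires, +4 burnt (F count now 3)
Step 6: +1 fires, +3 burnt (F count now 1)
Step 7: +0 fires, +1 burnt (F count now 0)
Fire out after step 7
Initially T: 28, now '.': 34
Total burnt (originally-T cells now '.'): 26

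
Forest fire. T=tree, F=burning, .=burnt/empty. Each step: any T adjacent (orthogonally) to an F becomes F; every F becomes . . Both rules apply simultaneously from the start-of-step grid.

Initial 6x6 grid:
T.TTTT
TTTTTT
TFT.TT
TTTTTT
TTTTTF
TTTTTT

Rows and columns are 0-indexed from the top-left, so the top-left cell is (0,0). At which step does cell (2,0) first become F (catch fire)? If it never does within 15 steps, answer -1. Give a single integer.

Step 1: cell (2,0)='F' (+7 fires, +2 burnt)
  -> target ignites at step 1
Step 2: cell (2,0)='.' (+9 fires, +7 burnt)
Step 3: cell (2,0)='.' (+10 fires, +9 burnt)
Step 4: cell (2,0)='.' (+5 fires, +10 burnt)
Step 5: cell (2,0)='.' (+1 fires, +5 burnt)
Step 6: cell (2,0)='.' (+0 fires, +1 burnt)
  fire out at step 6

1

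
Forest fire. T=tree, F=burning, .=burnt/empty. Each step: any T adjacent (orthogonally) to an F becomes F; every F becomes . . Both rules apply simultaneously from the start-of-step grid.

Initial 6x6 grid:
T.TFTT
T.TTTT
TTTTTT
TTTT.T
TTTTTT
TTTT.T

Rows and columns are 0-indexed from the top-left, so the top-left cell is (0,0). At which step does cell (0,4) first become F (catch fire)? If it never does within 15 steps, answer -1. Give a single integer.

Step 1: cell (0,4)='F' (+3 fires, +1 burnt)
  -> target ignites at step 1
Step 2: cell (0,4)='.' (+4 fires, +3 burnt)
Step 3: cell (0,4)='.' (+4 fires, +4 burnt)
Step 4: cell (0,4)='.' (+4 fires, +4 burnt)
Step 5: cell (0,4)='.' (+6 fires, +4 burnt)
Step 6: cell (0,4)='.' (+5 fires, +6 burnt)
Step 7: cell (0,4)='.' (+4 fires, +5 burnt)
Step 8: cell (0,4)='.' (+1 fires, +4 burnt)
Step 9: cell (0,4)='.' (+0 fires, +1 burnt)
  fire out at step 9

1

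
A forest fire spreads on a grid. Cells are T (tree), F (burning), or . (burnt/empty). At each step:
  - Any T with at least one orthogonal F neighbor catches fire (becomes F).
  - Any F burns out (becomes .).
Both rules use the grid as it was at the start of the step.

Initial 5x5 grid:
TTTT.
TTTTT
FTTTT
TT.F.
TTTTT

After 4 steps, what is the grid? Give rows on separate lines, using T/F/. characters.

Step 1: 5 trees catch fire, 2 burn out
  TTTT.
  FTTTT
  .FTFT
  FT...
  TTTFT
Step 2: 9 trees catch fire, 5 burn out
  FTTT.
  .FTFT
  ..F.F
  .F...
  FTF.F
Step 3: 5 trees catch fire, 9 burn out
  .FTF.
  ..F.F
  .....
  .....
  .F...
Step 4: 1 trees catch fire, 5 burn out
  ..F..
  .....
  .....
  .....
  .....

..F..
.....
.....
.....
.....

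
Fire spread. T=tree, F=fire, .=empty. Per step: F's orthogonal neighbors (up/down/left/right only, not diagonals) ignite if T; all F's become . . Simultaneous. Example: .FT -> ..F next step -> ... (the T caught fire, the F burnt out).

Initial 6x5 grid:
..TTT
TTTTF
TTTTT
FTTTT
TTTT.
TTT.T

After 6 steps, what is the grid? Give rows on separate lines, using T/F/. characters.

Step 1: 6 trees catch fire, 2 burn out
  ..TTF
  TTTF.
  FTTTF
  .FTTT
  FTTT.
  TTT.T
Step 2: 9 trees catch fire, 6 burn out
  ..TF.
  FTF..
  .FTF.
  ..FTF
  .FTT.
  FTT.T
Step 3: 6 trees catch fire, 9 burn out
  ..F..
  .F...
  ..F..
  ...F.
  ..FT.
  .FT.T
Step 4: 2 trees catch fire, 6 burn out
  .....
  .....
  .....
  .....
  ...F.
  ..F.T
Step 5: 0 trees catch fire, 2 burn out
  .....
  .....
  .....
  .....
  .....
  ....T
Step 6: 0 trees catch fire, 0 burn out
  .....
  .....
  .....
  .....
  .....
  ....T

.....
.....
.....
.....
.....
....T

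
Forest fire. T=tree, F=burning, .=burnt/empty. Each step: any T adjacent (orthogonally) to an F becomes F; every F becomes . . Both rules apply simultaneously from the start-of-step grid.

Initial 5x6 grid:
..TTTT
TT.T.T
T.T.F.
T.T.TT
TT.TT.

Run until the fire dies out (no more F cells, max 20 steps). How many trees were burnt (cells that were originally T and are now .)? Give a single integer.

Answer: 4

Derivation:
Step 1: +1 fires, +1 burnt (F count now 1)
Step 2: +2 fires, +1 burnt (F count now 2)
Step 3: +1 fires, +2 burnt (F count now 1)
Step 4: +0 fires, +1 burnt (F count now 0)
Fire out after step 4
Initially T: 18, now '.': 16
Total burnt (originally-T cells now '.'): 4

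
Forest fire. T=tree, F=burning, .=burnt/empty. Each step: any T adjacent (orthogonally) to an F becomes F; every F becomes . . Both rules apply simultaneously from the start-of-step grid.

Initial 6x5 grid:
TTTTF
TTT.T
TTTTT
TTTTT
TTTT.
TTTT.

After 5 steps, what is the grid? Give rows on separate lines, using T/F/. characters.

Step 1: 2 trees catch fire, 1 burn out
  TTTF.
  TTT.F
  TTTTT
  TTTTT
  TTTT.
  TTTT.
Step 2: 2 trees catch fire, 2 burn out
  TTF..
  TTT..
  TTTTF
  TTTTT
  TTTT.
  TTTT.
Step 3: 4 trees catch fire, 2 burn out
  TF...
  TTF..
  TTTF.
  TTTTF
  TTTT.
  TTTT.
Step 4: 4 trees catch fire, 4 burn out
  F....
  TF...
  TTF..
  TTTF.
  TTTT.
  TTTT.
Step 5: 4 trees catch fire, 4 burn out
  .....
  F....
  TF...
  TTF..
  TTTF.
  TTTT.

.....
F....
TF...
TTF..
TTTF.
TTTT.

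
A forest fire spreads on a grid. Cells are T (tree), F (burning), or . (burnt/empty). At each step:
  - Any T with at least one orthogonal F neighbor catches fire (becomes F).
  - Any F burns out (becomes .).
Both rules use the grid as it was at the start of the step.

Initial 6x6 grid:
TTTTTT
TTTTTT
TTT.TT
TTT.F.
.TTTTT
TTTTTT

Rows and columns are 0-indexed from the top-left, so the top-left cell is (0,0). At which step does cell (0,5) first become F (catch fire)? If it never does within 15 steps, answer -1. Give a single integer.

Step 1: cell (0,5)='T' (+2 fires, +1 burnt)
Step 2: cell (0,5)='T' (+5 fires, +2 burnt)
Step 3: cell (0,5)='T' (+6 fires, +5 burnt)
Step 4: cell (0,5)='F' (+6 fires, +6 burnt)
  -> target ignites at step 4
Step 5: cell (0,5)='.' (+5 fires, +6 burnt)
Step 6: cell (0,5)='.' (+5 fires, +5 burnt)
Step 7: cell (0,5)='.' (+2 fires, +5 burnt)
Step 8: cell (0,5)='.' (+0 fires, +2 burnt)
  fire out at step 8

4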